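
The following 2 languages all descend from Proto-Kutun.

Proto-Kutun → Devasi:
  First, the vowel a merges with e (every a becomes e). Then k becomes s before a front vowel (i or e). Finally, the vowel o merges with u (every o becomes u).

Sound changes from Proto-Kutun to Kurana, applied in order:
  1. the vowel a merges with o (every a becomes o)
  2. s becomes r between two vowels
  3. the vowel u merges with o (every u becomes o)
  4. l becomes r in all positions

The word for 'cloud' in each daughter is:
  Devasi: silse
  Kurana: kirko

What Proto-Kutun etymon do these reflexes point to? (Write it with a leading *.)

Position 5: Devasi has e, Kurana has o. Taking the neighbouring segments as reconstructed: Devasi e could go back to *a or *e; Kurana o could go back to *a or *o or *u — the one source consistent with every daughter is *a.
Position 4: Devasi has s, Kurana has k. Kurana preserves k here (none of its changes turn any other segment into k), so the proto-segment is *k.
Position 3: Devasi has l, Kurana has r. Devasi preserves l here (none of its changes turn any other segment into l), so the proto-segment is *l.
Verify the candidate proto-form against each daughter:
Devasi: start from *kilka.
  rule 1 (vowel merger): kilka → kilke
  rule 2 (palatalisation): kilke → silse
  rule 3: no change — silse
  ⇒ Devasi silse
Kurana: start from *kilka.
  rule 1 (vowel merger): kilka → kilko
  rule 2: no change — kilko
  rule 3: no change — kilko
  rule 4 (unconditioned shift): kilko → kirko
  ⇒ Kurana kirko
No other proto-form is consistent with every reflex, so the reconstruction is *kilka.

*kilka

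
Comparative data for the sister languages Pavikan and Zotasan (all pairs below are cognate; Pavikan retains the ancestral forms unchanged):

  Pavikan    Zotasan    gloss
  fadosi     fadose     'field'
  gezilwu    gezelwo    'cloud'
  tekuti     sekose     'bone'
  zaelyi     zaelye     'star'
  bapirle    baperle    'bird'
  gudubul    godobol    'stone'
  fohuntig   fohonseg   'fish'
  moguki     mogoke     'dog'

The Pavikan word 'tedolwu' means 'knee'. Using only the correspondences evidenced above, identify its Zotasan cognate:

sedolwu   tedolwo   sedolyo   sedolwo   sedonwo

tekuti ~ sekose — Pavikan t corresponds to Zotasan s word-initially before a front vowel.
gezilwu ~ gezelwo — Pavikan u corresponds to Zotasan o word-finally.
Applying these to Pavikan 'tedolwu':
  tedolwu → sedolwu   (t→s word-initially before a front vowel)
  sedolwu → sedolwo   (u→o word-finally)
So the Zotasan cognate is 'sedolwo'.

sedolwo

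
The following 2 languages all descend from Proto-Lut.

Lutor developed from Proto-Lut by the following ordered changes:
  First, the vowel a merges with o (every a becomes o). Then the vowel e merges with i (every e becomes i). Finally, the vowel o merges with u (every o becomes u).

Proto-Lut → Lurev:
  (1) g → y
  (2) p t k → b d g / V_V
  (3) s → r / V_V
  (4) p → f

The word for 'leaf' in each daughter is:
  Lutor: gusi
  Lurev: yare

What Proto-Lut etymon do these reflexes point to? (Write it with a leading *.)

*gase

Position 4: Lutor has i, Lurev has e. Lurev preserves e here (none of its changes turn any other segment into e), so the proto-segment is *e.
Position 2: Lutor has u, Lurev has a. Lurev preserves a here (none of its changes turn any other segment into a), so the proto-segment is *a.
Position 3: Lutor has s, Lurev has r. Lutor preserves s here (none of its changes turn any other segment into s), so the proto-segment is *s.
Continuing position by position gives *gase; check it forward:
Lutor: start from *gase.
  rule 1 (vowel merger): gase → gose
  rule 2 (vowel merger): gose → gosi
  rule 3 (vowel merger): gosi → gusi
  ⇒ Lutor gusi
Lurev: *gase > yase > yare  (by unconditioned shift, rhotacism)
No other proto-form is consistent with every reflex, so the reconstruction is *gase.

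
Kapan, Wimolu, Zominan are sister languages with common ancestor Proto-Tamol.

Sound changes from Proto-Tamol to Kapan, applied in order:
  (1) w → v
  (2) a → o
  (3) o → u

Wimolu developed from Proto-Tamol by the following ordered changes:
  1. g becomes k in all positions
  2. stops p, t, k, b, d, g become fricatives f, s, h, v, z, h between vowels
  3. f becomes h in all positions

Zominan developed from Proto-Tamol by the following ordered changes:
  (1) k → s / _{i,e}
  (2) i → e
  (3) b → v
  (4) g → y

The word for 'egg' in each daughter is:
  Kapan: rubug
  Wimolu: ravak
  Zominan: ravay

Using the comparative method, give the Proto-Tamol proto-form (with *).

Position 5: Kapan has g, Wimolu has k, Zominan has y. Kapan preserves g here (none of its changes turn any other segment into g), so the proto-segment is *g.
Position 4: Kapan has u, Wimolu has a, Zominan has a. Wimolu preserves a here (none of its changes turn any other segment into a), so the proto-segment is *a.
This points to *rabag. Verify forward in each daughter:
Kapan: start from *rabag.
  rule 1: no change — rabag
  rule 2 (vowel merger): rabag → robog
  rule 3 (vowel merger): robog → rubug
  ⇒ Kapan rubug
Wimolu: start from *rabag.
  rule 1 (unconditioned shift): rabag → rabak
  rule 2 (intervocalic lenition): rabak → ravak
  rule 3: no change — ravak
  ⇒ Wimolu ravak
Zominan: *rabag > ravag > ravay  (by unconditioned shift, unconditioned shift)
No other proto-form is consistent with every reflex, so the reconstruction is *rabag.

*rabag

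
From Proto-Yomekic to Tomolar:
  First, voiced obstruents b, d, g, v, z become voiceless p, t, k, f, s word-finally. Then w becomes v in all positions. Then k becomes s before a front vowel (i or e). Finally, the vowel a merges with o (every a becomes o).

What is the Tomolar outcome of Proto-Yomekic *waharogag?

vohorogok

Tomolar: *waharogag > waharogak > vaharogak > vohorogok  (by final devoicing, unconditioned shift, vowel merger)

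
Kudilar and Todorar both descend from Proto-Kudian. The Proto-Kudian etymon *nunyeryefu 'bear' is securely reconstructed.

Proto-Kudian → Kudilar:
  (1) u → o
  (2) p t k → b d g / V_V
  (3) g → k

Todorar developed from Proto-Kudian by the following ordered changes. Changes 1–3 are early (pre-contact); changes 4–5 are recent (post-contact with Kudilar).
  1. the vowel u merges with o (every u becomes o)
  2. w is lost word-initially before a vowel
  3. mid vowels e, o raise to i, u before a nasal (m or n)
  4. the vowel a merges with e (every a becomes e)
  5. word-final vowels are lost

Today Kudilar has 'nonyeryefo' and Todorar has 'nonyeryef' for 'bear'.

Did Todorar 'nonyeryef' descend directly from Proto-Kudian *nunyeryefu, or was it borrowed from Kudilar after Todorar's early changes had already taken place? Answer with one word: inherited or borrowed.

If inherited, *nunyeryefu would pass through all of Todorar's changes:
Todorar: start from *nunyeryefu.
  rule 1 (vowel merger): nunyeryefu → nonyeryefo
  rule 2: no change — nonyeryefo
  rule 3 (pre-nasal raising): nonyeryefo → nunyeryefo
  rule 4: no change — nunyeryefo
  rule 5 (apocope): nunyeryefo → nunyeryef
  ⇒ Todorar nunyeryef
If borrowed from Kudilar 'nonyeryefo' after the early changes, it would undergo only the recent ones:
  rule 4 (vowel merger): no change (nonyeryefo)
  rule 5 (apocope): nonyeryefo → nonyeryef
  ⇒ as a loan: nonyeryef
Todorar 'nonyeryef' matches the loan outcome 'nonyeryef', not the inherited 'nunyeryef' — it skipped the early Todorar changes, so it was borrowed from Kudilar.

borrowed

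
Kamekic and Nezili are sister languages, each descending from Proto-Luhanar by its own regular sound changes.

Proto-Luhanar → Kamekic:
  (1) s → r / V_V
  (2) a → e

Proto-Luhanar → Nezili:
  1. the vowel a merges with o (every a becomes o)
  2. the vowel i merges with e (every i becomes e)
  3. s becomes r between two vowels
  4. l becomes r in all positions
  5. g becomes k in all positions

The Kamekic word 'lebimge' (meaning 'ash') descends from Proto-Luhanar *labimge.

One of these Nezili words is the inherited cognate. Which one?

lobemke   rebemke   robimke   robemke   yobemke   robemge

robemke

Nezili: *labimge
  labimge → lobimge   [vowel merger]
  lobimge → lobemge   [vowel merger]
  lobemge (rule 3 does not apply)
  lobemge → robemge   [unconditioned shift]
  robemge → robemke   [unconditioned shift]
  giving Nezili robemke.
The other candidates each miss or misapply at least one Nezili change.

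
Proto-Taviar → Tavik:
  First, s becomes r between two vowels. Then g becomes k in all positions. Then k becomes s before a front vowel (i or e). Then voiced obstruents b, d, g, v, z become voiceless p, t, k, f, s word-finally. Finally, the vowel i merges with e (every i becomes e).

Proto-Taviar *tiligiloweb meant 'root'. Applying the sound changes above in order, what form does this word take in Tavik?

Tavik: *tiligiloweb
  tiligiloweb (rule 1 does not apply)
  tiligiloweb → tilikiloweb   [unconditioned shift]
  tilikiloweb → tilisiloweb   [palatalisation]
  tilisiloweb → tilisilowep   [final devoicing]
  tilisilowep → teleselowep   [vowel merger]
  giving Tavik teleselowep.

teleselowep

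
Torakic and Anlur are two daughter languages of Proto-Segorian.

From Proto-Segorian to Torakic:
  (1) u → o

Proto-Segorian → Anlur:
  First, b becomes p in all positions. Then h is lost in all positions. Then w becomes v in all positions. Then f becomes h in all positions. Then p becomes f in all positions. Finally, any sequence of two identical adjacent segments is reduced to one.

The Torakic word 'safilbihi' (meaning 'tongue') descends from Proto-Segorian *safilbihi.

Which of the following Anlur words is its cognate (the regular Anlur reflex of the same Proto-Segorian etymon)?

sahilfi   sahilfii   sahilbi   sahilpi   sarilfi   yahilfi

sahilfi

Anlur: *safilbihi
  safilbihi → safilpihi   [unconditioned shift]
  safilpihi → safilpii   [h-loss]
  safilpii (rule 3 does not apply)
  safilpii → sahilpii   [unconditioned shift]
  sahilpii → sahilfii   [unconditioned shift]
  sahilfii → sahilfi   [degemination]
  giving Anlur sahilfi.
Only 'sahilfi' matches the regular Anlur development of *safilbihi.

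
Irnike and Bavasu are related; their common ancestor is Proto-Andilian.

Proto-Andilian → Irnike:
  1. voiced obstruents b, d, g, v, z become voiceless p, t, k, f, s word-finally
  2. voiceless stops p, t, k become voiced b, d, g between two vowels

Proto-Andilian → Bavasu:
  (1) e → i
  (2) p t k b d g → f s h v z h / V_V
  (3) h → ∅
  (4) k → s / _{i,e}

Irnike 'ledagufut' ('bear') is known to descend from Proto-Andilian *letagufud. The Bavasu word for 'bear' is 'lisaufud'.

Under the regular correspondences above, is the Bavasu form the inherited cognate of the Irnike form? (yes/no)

yes

Derive the expected Bavasu reflex of *letagufud:
Bavasu: *letagufud > litagufud > lisahufud > lisaufud  (by vowel merger, intervocalic lenition, h-loss)
Bavasu 'lisaufud' matches the regular reflex exactly, so the pair is cognate.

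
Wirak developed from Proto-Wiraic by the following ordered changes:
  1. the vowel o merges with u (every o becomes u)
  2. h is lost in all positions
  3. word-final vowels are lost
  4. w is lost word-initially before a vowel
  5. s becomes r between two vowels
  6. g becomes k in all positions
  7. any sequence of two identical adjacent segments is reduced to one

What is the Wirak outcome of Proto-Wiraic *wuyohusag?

uyurak

Wirak: *wuyohusag > wuyuhusag > wuyuusag > uyuusag > uyuurag > uyuurak > uyurak  (by vowel merger, h-loss, glide loss, rhotacism, unconditioned shift, degemination)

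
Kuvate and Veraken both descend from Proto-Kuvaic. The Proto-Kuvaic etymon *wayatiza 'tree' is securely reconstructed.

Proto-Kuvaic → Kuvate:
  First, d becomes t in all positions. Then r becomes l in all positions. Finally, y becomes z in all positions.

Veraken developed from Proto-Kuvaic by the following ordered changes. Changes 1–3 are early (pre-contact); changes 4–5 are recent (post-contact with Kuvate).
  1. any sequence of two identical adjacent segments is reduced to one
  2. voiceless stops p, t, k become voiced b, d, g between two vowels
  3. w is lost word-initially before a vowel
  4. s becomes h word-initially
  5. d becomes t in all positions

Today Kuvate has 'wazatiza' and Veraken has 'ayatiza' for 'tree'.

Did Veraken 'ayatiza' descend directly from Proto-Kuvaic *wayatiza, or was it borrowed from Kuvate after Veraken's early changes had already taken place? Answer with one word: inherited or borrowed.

inherited

If inherited, *wayatiza would pass through all of Veraken's changes:
Veraken: start from *wayatiza.
  rule 1: no change — wayatiza
  rule 2 (intervocalic voicing): wayatiza → wayadiza
  rule 3 (glide loss): wayadiza → ayadiza
  rule 4: no change — ayadiza
  rule 5 (unconditioned shift): ayadiza → ayatiza
  ⇒ Veraken ayatiza
If borrowed from Kuvate 'wazatiza' after the early changes, it would undergo only the recent ones:
  rule 4 (debuccalisation): no change (wazatiza)
  rule 5 (unconditioned shift): no change (wazatiza)
  ⇒ as a loan: wazatiza
Veraken 'ayatiza' matches the inherited outcome exactly, so it is an inherited cognate, not a loan.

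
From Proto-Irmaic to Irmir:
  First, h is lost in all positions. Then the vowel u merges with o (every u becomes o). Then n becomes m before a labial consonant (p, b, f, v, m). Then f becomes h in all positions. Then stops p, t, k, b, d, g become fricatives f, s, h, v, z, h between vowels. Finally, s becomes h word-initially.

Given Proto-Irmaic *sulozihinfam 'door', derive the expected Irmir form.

holoziimham

Irmir: *sulozihinfam > suloziinfam > soloziinfam > soloziimfam > soloziimham > holoziimham  (by h-loss, vowel merger, nasal place assimilation, unconditioned shift, debuccalisation)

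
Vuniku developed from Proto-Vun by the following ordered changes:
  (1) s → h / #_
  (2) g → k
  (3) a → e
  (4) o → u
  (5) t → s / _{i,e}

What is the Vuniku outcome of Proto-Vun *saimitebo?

Vuniku: *saimitebo > haimitebo > heimitebo > heimitebu > heimisebu  (by debuccalisation, vowel merger, vowel merger, palatalisation)

heimisebu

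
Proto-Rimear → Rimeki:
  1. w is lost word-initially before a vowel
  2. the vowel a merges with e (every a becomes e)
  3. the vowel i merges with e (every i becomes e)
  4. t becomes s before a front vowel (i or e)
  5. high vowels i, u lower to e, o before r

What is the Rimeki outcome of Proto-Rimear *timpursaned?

Rimeki: start from *timpursaned.
  rule 1: no change — timpursaned
  rule 2 (vowel merger): timpursaned → timpursened
  rule 3 (vowel merger): timpursened → tempursened
  rule 4 (palatalisation): tempursened → sempursened
  rule 5 (pre-rhotic lowering): sempursened → semporsened
  ⇒ Rimeki semporsened

semporsened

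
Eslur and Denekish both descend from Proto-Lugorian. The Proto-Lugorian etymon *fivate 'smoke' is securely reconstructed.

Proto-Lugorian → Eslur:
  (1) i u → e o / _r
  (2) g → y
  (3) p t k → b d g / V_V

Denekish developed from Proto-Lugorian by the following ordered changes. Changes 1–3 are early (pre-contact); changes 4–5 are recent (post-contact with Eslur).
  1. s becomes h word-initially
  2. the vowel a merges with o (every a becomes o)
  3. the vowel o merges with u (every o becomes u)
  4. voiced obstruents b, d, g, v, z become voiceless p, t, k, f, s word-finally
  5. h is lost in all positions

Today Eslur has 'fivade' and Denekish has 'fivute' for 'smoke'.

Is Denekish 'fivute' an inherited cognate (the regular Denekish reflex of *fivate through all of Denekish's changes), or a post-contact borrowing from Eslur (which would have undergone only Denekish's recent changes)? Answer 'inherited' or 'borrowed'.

inherited

If inherited, *fivate would pass through all of Denekish's changes:
Denekish: *fivate > fivote > fivute  (by vowel merger, vowel merger)
If borrowed from Eslur 'fivade' after the early changes, it would undergo only the recent ones:
  rule 4 (final devoicing): no change (fivade)
  rule 5 (h-loss): no change (fivade)
  ⇒ as a loan: fivade
Denekish 'fivute' matches the inherited outcome exactly, so it is an inherited cognate, not a loan.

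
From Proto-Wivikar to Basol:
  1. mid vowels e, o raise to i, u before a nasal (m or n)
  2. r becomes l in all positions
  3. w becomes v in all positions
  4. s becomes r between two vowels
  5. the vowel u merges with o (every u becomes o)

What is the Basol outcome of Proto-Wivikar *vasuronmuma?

Basol: *vasuronmuma > vasurunmuma > vasulunmuma > varulunmuma > varolonmoma  (by pre-nasal raising, unconditioned shift, rhotacism, vowel merger)

varolonmoma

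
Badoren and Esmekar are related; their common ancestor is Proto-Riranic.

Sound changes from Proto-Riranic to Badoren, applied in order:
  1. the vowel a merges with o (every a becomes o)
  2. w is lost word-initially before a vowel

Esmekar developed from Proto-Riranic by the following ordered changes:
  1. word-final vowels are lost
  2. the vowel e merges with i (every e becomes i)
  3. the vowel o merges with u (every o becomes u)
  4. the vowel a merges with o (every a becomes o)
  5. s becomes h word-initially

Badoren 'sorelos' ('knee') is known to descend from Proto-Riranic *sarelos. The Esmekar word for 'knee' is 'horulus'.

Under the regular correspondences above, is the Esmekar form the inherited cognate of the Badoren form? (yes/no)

no

Derive the expected Esmekar reflex of *sarelos:
Esmekar: *sarelos > sarilos > sarilus > sorilus > horilus  (by vowel merger, vowel merger, vowel merger, debuccalisation)
The regular Esmekar reflex would be 'horilus', but the attested form is 'horulus'. The correspondence is irregular, so they are not cognates (the Esmekar form has a different source).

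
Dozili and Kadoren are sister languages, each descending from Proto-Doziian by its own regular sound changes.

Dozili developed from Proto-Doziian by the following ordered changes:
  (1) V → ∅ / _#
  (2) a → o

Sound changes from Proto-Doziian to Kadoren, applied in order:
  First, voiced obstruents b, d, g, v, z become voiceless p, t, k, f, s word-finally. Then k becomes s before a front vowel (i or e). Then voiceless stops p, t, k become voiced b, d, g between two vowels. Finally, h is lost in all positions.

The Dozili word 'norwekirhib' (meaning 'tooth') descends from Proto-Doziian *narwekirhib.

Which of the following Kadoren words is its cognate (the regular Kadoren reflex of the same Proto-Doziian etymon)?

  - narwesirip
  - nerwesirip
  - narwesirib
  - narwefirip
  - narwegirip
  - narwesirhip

Kadoren: start from *narwekirhib.
  rule 1 (final devoicing): narwekirhib → narwekirhip
  rule 2 (palatalisation): narwekirhip → narwesirhip
  rule 3: no change — narwesirhip
  rule 4 (h-loss): narwesirhip → narwesirip
  ⇒ Kadoren narwesirip
The other candidates each miss or misapply at least one Kadoren change.

narwesirip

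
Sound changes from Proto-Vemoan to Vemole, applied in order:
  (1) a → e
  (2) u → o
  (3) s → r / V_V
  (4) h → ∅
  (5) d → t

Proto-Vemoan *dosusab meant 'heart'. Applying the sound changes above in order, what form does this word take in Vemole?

tororeb

Vemole: *dosusab > dosuseb > dososeb > dororeb > tororeb  (by vowel merger, vowel merger, rhotacism, unconditioned shift)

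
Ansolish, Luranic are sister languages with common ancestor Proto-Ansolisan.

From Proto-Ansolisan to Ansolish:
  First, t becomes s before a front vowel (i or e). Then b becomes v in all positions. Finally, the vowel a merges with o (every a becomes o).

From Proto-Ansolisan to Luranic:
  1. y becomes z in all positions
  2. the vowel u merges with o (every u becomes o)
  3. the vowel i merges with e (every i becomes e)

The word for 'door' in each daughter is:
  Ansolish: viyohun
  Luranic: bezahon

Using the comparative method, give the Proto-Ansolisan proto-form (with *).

Position 2: Ansolish has i, Luranic has e. Ansolish preserves i here (none of its changes turn any other segment into i), so the proto-segment is *i.
Position 4: Ansolish has o, Luranic has a. Luranic preserves a here (none of its changes turn any other segment into a), so the proto-segment is *a.
Verify the candidate proto-form against each daughter:
Ansolish: *biyahun > viyahun > viyohun  (by unconditioned shift, vowel merger)
Luranic: *biyahun
  biyahun → bizahun   [unconditioned shift]
  bizahun → bizahon   [vowel merger]
  bizahon → bezahon   [vowel merger]
  giving Luranic bezahon.
Only *biyahun yields all of Ansolish viyohun, Luranic bezahon.

*biyahun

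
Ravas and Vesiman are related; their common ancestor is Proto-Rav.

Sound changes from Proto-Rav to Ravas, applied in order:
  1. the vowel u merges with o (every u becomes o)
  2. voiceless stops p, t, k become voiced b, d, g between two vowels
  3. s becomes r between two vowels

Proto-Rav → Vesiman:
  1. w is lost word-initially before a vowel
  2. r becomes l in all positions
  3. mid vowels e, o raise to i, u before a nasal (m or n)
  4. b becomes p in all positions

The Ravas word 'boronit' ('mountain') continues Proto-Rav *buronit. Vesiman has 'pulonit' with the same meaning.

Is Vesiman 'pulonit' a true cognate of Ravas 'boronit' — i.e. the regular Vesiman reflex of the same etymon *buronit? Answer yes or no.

Derive the expected Vesiman reflex of *buronit:
Vesiman: start from *buronit.
  rule 1: no change — buronit
  rule 2 (unconditioned shift): buronit → bulonit
  rule 3 (pre-nasal raising): bulonit → bulunit
  rule 4 (unconditioned shift): bulunit → pulunit
  ⇒ Vesiman pulunit
The regular Vesiman reflex would be 'pulunit', but the attested form is 'pulonit'. The correspondence is irregular, so they are not cognates (the Vesiman form has a different source).

no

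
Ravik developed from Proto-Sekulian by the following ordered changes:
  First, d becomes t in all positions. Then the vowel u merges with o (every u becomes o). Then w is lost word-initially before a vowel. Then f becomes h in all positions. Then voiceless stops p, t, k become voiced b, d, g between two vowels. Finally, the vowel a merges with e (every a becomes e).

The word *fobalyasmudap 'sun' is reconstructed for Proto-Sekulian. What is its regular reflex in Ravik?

hobelyesmodep

Ravik: *fobalyasmudap > fobalyasmutap > fobalyasmotap > hobalyasmotap > hobalyasmodap > hobelyesmodep  (by unconditioned shift, vowel merger, unconditioned shift, intervocalic voicing, vowel merger)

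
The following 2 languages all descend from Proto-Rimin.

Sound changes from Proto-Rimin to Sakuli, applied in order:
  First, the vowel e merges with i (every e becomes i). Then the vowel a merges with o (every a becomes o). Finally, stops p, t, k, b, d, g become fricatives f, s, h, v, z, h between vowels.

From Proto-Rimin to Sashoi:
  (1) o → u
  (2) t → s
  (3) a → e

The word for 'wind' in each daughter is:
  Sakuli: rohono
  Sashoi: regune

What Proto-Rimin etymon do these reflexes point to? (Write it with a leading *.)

*ragona

Position 4: Sakuli has o, Sashoi has u. Taking the neighbouring segments as reconstructed: Sakuli o could go back to *a or *o; Sashoi u could go back to *o or *u — the one source consistent with every daughter is *o.
Position 3: Sakuli has h, Sashoi has g. Sashoi preserves g here (none of its changes turn any other segment into g), so the proto-segment is *g.
Verify the candidate proto-form against each daughter:
Sakuli: start from *ragona.
  rule 1: no change — ragona
  rule 2 (vowel merger): ragona → rogono
  rule 3 (intervocalic lenition): rogono → rohono
  ⇒ Sakuli rohono
Sashoi: start from *ragona.
  rule 1 (vowel merger): ragona → raguna
  rule 2: no change — raguna
  rule 3 (vowel merger): raguna → regune
  ⇒ Sashoi regune
Only *ragona yields all of Sakuli rohono, Sashoi regune.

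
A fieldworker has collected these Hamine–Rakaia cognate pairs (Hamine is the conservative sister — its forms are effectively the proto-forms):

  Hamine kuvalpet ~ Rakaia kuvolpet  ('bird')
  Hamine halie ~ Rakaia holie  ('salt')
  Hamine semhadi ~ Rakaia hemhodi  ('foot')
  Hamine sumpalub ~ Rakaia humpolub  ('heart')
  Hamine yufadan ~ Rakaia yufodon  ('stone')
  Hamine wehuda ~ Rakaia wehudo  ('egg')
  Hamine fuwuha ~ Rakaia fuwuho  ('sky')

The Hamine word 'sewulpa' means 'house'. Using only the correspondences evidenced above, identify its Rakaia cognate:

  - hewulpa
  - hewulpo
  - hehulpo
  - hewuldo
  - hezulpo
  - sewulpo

semhadi ~ hemhodi — Hamine s corresponds to Rakaia h word-initially before a front vowel.
wehuda ~ wehudo, fuwuha ~ fuwuho — Hamine a corresponds to Rakaia o word-finally.
Applying these to Hamine 'sewulpa':
  sewulpa → hewulpa   (s→h word-initially before a front vowel)
  hewulpa → hewulpo   (a→o word-finally)
So the Rakaia cognate is 'hewulpo'.

hewulpo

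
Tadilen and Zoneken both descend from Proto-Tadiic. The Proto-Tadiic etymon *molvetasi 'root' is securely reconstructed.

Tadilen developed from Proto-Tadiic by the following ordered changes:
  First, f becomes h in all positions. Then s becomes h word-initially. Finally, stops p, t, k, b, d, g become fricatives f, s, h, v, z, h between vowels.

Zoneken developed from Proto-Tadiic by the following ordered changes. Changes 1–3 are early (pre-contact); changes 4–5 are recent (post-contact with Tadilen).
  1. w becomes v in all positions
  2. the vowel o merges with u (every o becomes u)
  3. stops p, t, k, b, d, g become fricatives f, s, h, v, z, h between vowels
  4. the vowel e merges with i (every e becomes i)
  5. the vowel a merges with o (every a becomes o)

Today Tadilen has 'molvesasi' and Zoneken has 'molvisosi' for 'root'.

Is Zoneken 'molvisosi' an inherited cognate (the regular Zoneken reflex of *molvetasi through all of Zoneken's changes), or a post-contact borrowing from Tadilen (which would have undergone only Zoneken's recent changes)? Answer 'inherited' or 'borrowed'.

If inherited, *molvetasi would pass through all of Zoneken's changes:
Zoneken: start from *molvetasi.
  rule 1: no change — molvetasi
  rule 2 (vowel merger): molvetasi → mulvetasi
  rule 3 (intervocalic lenition): mulvetasi → mulvesasi
  rule 4 (vowel merger): mulvesasi → mulvisasi
  rule 5 (vowel merger): mulvisasi → mulvisosi
  ⇒ Zoneken mulvisosi
If borrowed from Tadilen 'molvesasi' after the early changes, it would undergo only the recent ones:
  rule 4 (vowel merger): molvesasi → molvisasi
  rule 5 (vowel merger): molvisasi → molvisosi
  ⇒ as a loan: molvisosi
Zoneken 'molvisosi' matches the loan outcome 'molvisosi', not the inherited 'mulvisosi' — it skipped the early Zoneken changes, so it was borrowed from Tadilen.

borrowed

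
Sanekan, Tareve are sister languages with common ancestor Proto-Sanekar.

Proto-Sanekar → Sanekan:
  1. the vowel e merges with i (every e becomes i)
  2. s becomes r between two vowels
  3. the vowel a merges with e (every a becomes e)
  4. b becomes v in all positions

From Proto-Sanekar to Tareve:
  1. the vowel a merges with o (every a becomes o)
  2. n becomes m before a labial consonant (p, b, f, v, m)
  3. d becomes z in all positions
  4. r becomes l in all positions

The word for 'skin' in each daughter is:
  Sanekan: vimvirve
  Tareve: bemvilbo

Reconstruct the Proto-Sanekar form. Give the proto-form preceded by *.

Position 6: Sanekan has r, Tareve has l. Taking the neighbouring segments as reconstructed: Sanekan r can only go back to *r; Tareve l could go back to *l or *r — the one source consistent with every daughter is *r.
Position 2: Sanekan has i, Tareve has e. Tareve preserves e here (none of its changes turn any other segment into e), so the proto-segment is *e.
Position 8: Sanekan has e, Tareve has o. In Sanekan, e can only continue *a, so the proto-segment is *a.
This points to *bemvirba. Verify forward in each daughter:
Sanekan: start from *bemvirba.
  rule 1 (vowel merger): bemvirba → bimvirba
  rule 2: no change — bimvirba
  rule 3 (vowel merger): bimvirba → bimvirbe
  rule 4 (unconditioned shift): bimvirbe → vimvirve
  ⇒ Sanekan vimvirve
Tareve: *bemvirba > bemvirbo > bemvilbo  (by vowel merger, unconditioned shift)
Only *bemvirba yields all of Sanekan vimvirve, Tareve bemvilbo.

*bemvirba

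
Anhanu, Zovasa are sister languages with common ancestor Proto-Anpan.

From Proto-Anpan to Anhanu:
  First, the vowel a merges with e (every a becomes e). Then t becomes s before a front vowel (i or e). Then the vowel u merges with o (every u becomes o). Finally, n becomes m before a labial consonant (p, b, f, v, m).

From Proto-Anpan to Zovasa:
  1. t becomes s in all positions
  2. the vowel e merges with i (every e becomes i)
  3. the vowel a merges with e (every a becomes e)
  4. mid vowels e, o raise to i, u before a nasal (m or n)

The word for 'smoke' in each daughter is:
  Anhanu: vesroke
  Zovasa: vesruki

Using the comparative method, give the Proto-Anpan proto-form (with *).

Position 2: Anhanu has e, Zovasa has e. In Zovasa, e can only continue *a, so the proto-segment is *a.
Position 7: Anhanu has e, Zovasa has i. Taking the neighbouring segments as reconstructed: Anhanu e could go back to *a or *e; Zovasa i could go back to *e or *i — the one source consistent with every daughter is *e.
This points to *vasruke. Verify forward in each daughter:
Anhanu: *vasruke > vesruke > vesroke  (by vowel merger, vowel merger)
Zovasa: *vasruke
  vasruke (rule 1 does not apply)
  vasruke → vasruki   [vowel merger]
  vasruki → vesruki   [vowel merger]
  vesruki (rule 4 does not apply)
  giving Zovasa vesruki.
Only *vasruke yields all of Anhanu vesroke, Zovasa vesruki.

*vasruke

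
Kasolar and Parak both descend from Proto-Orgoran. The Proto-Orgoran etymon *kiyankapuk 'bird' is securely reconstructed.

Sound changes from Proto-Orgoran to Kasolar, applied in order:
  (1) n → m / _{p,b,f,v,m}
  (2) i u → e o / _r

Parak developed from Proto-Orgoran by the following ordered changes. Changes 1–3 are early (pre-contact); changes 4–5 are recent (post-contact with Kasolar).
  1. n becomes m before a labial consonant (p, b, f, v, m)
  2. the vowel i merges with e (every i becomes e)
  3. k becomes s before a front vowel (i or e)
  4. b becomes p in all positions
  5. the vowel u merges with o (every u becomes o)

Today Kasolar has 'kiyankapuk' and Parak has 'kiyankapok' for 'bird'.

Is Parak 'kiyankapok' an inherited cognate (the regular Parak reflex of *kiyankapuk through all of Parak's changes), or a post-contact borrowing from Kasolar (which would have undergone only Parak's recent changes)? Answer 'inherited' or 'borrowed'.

If inherited, *kiyankapuk would pass through all of Parak's changes:
Parak: start from *kiyankapuk.
  rule 1: no change — kiyankapuk
  rule 2 (vowel merger): kiyankapuk → keyankapuk
  rule 3 (palatalisation): keyankapuk → seyankapuk
  rule 4: no change — seyankapuk
  rule 5 (vowel merger): seyankapuk → seyankapok
  ⇒ Parak seyankapok
If borrowed from Kasolar 'kiyankapuk' after the early changes, it would undergo only the recent ones:
  rule 4 (unconditioned shift): no change (kiyankapuk)
  rule 5 (vowel merger): kiyankapuk → kiyankapok
  ⇒ as a loan: kiyankapok
Parak 'kiyankapok' matches the loan outcome 'kiyankapok', not the inherited 'seyankapok' — it skipped the early Parak changes, so it was borrowed from Kasolar.

borrowed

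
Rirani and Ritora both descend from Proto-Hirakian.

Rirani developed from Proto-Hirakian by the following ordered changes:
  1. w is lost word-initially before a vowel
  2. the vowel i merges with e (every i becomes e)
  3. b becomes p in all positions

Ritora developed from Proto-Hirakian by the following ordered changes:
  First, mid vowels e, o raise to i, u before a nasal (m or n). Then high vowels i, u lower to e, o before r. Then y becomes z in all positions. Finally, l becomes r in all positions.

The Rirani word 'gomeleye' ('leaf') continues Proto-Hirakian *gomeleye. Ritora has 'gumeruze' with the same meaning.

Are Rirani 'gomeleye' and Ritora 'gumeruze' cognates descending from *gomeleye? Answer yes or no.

no

Derive the expected Ritora reflex of *gomeleye:
Ritora: *gomeleye
  gomeleye → gumeleye   [pre-nasal raising]
  gumeleye (rule 2 does not apply)
  gumeleye → gumeleze   [unconditioned shift]
  gumeleze → gumereze   [unconditioned shift]
  giving Ritora gumereze.
The regular Ritora reflex would be 'gumereze', but the attested form is 'gumeruze'. The correspondence is irregular, so they are not cognates (the Ritora form has a different source).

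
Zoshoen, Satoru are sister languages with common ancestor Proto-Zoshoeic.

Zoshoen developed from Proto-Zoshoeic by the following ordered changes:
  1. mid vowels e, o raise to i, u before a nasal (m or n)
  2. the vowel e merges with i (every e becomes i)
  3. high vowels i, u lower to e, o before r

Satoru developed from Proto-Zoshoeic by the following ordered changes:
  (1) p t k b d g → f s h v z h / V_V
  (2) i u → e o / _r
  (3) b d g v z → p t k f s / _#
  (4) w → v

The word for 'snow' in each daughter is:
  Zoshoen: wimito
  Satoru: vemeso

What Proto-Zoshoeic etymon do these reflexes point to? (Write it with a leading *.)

Position 5: Zoshoen has t, Satoru has s. Zoshoen preserves t here (none of its changes turn any other segment into t), so the proto-segment is *t.
Position 1: Zoshoen has w, Satoru has v. Zoshoen preserves w here (none of its changes turn any other segment into w), so the proto-segment is *w.
This points to *wemeto. Verify forward in each daughter:
Zoshoen: *wemeto > wimeto > wimito  (by pre-nasal raising, vowel merger)
Satoru: *wemeto > wemeso > vemeso  (by intervocalic lenition, unconditioned shift)
*wemeto is the unique common source.

*wemeto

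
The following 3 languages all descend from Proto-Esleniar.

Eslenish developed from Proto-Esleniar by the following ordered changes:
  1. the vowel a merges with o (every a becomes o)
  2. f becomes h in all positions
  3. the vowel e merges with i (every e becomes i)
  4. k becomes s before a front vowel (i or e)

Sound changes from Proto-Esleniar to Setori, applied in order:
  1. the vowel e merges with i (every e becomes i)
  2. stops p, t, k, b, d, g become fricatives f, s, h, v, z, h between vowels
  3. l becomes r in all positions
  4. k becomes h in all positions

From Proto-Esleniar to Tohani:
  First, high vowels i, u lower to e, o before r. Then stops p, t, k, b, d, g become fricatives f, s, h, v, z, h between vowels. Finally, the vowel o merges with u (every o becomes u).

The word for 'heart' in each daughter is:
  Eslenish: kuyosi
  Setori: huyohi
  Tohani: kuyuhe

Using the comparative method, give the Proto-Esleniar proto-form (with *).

*kuyoke

Position 5: Eslenish has s, Setori has h, Tohani has h. Taking the neighbouring segments as reconstructed: Eslenish s could go back to *k or *s; Setori h could go back to *k or *g or *h; Tohani h could go back to *k or *g or *h — the one source consistent with every daughter is *k.
Position 6: Eslenish has i, Setori has i, Tohani has e. Taking the neighbouring segments as reconstructed: Eslenish i could go back to *e or *i; Setori i could go back to *e or *i; Tohani e can only go back to *e — the one source consistent with every daughter is *e.
Position 1: Eslenish has k, Setori has h, Tohani has k. Eslenish preserves k here (none of its changes turn any other segment into k), so the proto-segment is *k.
This points to *kuyoke. Verify forward in each daughter:
Eslenish: start from *kuyoke.
  rule 1: no change — kuyoke
  rule 2: no change — kuyoke
  rule 3 (vowel merger): kuyoke → kuyoki
  rule 4 (palatalisation): kuyoki → kuyosi
  ⇒ Eslenish kuyosi
Setori: *kuyoke
  kuyoke → kuyoki   [vowel merger]
  kuyoki → kuyohi   [intervocalic lenition]
  kuyohi (rule 3 does not apply)
  kuyohi → huyohi   [unconditioned shift]
  giving Setori huyohi.
Tohani: *kuyoke > kuyohe > kuyuhe  (by intervocalic lenition, vowel merger)
Only *kuyoke yields all of Eslenish kuyosi, Setori huyohi, Tohani kuyuhe.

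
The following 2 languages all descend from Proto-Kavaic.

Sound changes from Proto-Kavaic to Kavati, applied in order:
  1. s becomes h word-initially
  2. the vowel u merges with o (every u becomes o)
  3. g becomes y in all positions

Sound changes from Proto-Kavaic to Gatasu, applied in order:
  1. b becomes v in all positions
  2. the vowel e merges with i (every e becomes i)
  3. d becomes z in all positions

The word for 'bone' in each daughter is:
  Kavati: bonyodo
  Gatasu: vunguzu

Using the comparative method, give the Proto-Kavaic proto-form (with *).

*bungudu

Position 5: Kavati has o, Gatasu has u. Gatasu preserves u here (none of its changes turn any other segment into u), so the proto-segment is *u.
Position 2: Kavati has o, Gatasu has u. Gatasu preserves u here (none of its changes turn any other segment into u), so the proto-segment is *u.
This points to *bungudu. Verify forward in each daughter:
Kavati: start from *bungudu.
  rule 1: no change — bungudu
  rule 2 (vowel merger): bungudu → bongodo
  rule 3 (unconditioned shift): bongodo → bonyodo
  ⇒ Kavati bonyodo
Gatasu: *bungudu > vungudu > vunguzu  (by unconditioned shift, unconditioned shift)
No other proto-form is consistent with every reflex, so the reconstruction is *bungudu.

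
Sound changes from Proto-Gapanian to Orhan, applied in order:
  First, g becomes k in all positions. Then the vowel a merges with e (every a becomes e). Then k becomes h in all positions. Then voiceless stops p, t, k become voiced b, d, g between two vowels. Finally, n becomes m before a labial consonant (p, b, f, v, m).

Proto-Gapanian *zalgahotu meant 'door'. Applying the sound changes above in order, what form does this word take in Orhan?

zelhehodu

Orhan: start from *zalgahotu.
  rule 1 (unconditioned shift): zalgahotu → zalkahotu
  rule 2 (vowel merger): zalkahotu → zelkehotu
  rule 3 (unconditioned shift): zelkehotu → zelhehotu
  rule 4 (intervocalic voicing): zelhehotu → zelhehodu
  rule 5: no change — zelhehodu
  ⇒ Orhan zelhehodu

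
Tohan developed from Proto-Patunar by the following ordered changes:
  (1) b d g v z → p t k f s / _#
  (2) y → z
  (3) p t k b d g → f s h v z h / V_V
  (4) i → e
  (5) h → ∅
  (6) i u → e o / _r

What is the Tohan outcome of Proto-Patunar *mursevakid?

morsevaet

Tohan: *mursevakid
  mursevakid → mursevakit   [final devoicing]
  mursevakit (rule 2 does not apply)
  mursevakit → mursevahit   [intervocalic lenition]
  mursevahit → mursevahet   [vowel merger]
  mursevahet → mursevaet   [h-loss]
  mursevaet → morsevaet   [pre-rhotic lowering]
  giving Tohan morsevaet.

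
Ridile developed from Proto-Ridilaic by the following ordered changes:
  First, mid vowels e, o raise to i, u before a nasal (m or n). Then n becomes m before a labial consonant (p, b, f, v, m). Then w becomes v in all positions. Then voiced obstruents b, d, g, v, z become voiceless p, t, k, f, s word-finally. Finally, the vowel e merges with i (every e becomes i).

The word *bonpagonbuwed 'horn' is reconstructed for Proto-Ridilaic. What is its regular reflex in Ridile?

bumpagumbuvit

Ridile: *bonpagonbuwed > bunpagunbuwed > bumpagumbuwed > bumpagumbuved > bumpagumbuvet > bumpagumbuvit  (by pre-nasal raising, nasal place assimilation, unconditioned shift, final devoicing, vowel merger)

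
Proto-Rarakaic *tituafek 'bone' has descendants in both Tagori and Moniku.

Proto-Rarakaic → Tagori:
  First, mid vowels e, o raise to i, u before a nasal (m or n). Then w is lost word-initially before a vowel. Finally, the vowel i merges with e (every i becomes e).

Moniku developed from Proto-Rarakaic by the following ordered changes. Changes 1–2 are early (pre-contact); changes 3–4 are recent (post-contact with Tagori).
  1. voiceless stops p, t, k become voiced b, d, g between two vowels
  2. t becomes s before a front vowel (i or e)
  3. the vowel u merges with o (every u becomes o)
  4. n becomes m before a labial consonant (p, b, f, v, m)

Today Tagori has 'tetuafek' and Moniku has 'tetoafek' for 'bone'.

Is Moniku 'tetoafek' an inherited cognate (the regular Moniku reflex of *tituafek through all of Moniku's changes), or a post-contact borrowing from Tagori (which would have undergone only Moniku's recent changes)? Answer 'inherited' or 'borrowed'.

If inherited, *tituafek would pass through all of Moniku's changes:
Moniku: *tituafek
  tituafek → tiduafek   [intervocalic voicing]
  tiduafek → siduafek   [palatalisation]
  siduafek → sidoafek   [vowel merger]
  sidoafek (rule 4 does not apply)
  giving Moniku sidoafek.
If borrowed from Tagori 'tetuafek' after the early changes, it would undergo only the recent ones:
  rule 3 (vowel merger): tetuafek → tetoafek
  rule 4 (nasal place assimilation): no change (tetoafek)
  ⇒ as a loan: tetoafek
Moniku 'tetoafek' matches the loan outcome 'tetoafek', not the inherited 'sidoafek' — it skipped the early Moniku changes, so it was borrowed from Tagori.

borrowed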